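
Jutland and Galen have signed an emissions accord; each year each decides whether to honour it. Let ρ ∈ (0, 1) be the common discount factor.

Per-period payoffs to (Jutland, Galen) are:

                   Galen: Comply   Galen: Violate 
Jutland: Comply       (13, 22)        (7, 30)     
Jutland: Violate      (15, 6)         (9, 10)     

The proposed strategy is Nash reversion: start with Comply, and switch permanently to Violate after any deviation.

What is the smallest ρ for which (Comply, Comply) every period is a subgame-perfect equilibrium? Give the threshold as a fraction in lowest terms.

Jutland: cooperation gives 13 each period; deviation gives 15 once then 9 forever.
  13/(1−ρ) ≥ 15 + 9ρ/(1−ρ) ⇒ ρ ≥ 2/6 = 1/3.
Galen: cooperation gives 22 each period; deviation gives 30 once then 10 forever.
  ρ ≥ 8/20 = 2/5.
Both must hold, so the binding constraint is Galen's: ρ ≥ 2/5.

2/5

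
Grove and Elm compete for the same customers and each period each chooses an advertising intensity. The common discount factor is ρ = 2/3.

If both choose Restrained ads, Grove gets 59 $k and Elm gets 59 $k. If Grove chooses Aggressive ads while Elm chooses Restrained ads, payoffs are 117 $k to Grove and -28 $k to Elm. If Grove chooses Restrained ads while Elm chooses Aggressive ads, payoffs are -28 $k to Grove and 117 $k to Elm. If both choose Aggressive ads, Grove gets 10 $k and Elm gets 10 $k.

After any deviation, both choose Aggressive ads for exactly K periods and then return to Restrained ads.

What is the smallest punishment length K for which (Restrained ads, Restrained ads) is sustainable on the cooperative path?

Need Σ_{k=1}^{K} ρ^k ≥ (117−59)/(59−10) = 1.1837 at ρ = 2/3.
At K = 2 the sum is 1.1111 < 1.1837; at K = 3 it is 1.4074 ≥ 1.1837.
So the minimum punishment length is K = 3.

3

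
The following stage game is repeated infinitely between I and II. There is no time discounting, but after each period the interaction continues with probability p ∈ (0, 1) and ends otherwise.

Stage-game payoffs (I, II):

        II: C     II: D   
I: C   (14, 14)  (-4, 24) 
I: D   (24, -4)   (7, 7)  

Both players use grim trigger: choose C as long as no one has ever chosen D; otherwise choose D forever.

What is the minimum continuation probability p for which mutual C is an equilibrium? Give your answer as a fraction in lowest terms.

10/17

Expected cooperation value is 14 + p·14 + p²·14 + … = 14/(1−p); deviation gives 24 + p·7/(1−p).
14 ≥ 24(1−p) + 7p ⇒ 17p ≥ 10 ⇒ p ≥ 10/17.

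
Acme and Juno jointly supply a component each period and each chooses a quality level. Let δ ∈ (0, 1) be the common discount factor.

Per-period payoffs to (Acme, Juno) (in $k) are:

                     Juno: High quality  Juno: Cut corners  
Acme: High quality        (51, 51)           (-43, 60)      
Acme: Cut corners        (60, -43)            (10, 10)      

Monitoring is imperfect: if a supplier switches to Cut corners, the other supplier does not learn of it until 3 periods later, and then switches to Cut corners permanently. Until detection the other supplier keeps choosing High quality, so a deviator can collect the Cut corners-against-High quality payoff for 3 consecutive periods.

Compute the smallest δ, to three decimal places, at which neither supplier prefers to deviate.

A deviator earns 60 for 3 periods, then 10 forever; cooperating earns 51 forever. Multiplying the IC by (1−δ):
51 ≥ 60(1−δ^3) + 10δ^3, so 50·δ^3 ≥ 9 and δ^3 ≥ 9/50.
δ ≥ (9/50)^(1/3) ≈ 0.565.

0.565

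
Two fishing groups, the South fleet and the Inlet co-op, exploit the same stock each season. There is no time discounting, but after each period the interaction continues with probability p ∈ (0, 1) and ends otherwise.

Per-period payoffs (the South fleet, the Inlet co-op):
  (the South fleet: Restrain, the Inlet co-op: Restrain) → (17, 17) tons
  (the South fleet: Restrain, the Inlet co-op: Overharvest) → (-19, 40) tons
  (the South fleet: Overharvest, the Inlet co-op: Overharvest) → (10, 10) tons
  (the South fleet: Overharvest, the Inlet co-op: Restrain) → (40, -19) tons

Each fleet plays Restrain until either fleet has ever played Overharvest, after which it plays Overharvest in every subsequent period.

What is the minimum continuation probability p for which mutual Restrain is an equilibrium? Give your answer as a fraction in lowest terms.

23/30

Expected cooperation value is 17 + p·17 + p²·17 + … = 17/(1−p); deviation gives 40 + p·10/(1−p).
17 ≥ 40(1−p) + 10p ⇒ 30p ≥ 23 ⇒ p ≥ 23/30.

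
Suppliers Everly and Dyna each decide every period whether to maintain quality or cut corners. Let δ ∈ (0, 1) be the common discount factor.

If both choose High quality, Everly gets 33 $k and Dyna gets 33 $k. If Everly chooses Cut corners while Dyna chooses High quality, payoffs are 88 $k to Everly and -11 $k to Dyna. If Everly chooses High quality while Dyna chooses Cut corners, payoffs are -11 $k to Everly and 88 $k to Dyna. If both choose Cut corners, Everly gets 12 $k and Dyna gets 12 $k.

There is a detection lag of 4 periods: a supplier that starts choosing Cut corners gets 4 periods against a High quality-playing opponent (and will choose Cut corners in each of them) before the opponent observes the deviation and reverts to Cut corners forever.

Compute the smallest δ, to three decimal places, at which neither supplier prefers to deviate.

0.922

The best deviation is to choose Cut corners for all 4 undetected periods, earning 88 each, then 12 forever once detected.
Deviation value: 88(1−δ^4)/(1−δ) + 12δ^4/(1−δ); cooperation value: 33/(1−δ).
IC: 33 ≥ 88(1−δ^4) + 12δ^4 = 88 − 76δ^4.
So δ^4 ≥ 55/76, giving δ ≥ (55/76)^(1/4) ≈ 0.922.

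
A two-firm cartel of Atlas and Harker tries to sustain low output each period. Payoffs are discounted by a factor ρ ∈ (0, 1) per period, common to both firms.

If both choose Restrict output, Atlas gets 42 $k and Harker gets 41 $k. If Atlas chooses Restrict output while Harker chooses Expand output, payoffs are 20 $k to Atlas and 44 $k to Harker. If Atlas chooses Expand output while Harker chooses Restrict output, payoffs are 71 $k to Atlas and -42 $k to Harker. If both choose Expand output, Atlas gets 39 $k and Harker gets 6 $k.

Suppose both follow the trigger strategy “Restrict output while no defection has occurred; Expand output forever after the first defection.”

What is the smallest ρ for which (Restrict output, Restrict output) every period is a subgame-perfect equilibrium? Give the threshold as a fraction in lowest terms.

Atlas: cooperation gives 42 each period; deviation gives 71 once then 39 forever.
  42/(1−ρ) ≥ 71 + 39ρ/(1−ρ) ⇒ ρ ≥ 29/32.
Harker: cooperation gives 41 each period; deviation gives 44 once then 6 forever.
  ρ ≥ 3/38.
Both must hold, so the binding constraint is Atlas's: ρ ≥ 29/32.

29/32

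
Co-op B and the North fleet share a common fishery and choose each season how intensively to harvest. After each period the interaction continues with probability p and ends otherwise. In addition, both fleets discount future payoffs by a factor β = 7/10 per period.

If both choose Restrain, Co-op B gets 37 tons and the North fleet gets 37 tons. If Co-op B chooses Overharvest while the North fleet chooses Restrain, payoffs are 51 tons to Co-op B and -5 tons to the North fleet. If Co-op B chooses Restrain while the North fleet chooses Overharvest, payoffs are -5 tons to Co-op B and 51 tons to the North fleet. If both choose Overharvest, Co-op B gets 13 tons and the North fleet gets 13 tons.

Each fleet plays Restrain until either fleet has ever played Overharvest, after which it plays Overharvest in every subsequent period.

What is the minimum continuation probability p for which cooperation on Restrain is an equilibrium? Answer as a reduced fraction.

10/19

With continuation probability p and discount β, the effective per-period discount factor is βp.
Grim-trigger IC: βp ≥ (51−37)/(51−13) = 7/19.
So p ≥ (7/19)/(7/10) = 10/19.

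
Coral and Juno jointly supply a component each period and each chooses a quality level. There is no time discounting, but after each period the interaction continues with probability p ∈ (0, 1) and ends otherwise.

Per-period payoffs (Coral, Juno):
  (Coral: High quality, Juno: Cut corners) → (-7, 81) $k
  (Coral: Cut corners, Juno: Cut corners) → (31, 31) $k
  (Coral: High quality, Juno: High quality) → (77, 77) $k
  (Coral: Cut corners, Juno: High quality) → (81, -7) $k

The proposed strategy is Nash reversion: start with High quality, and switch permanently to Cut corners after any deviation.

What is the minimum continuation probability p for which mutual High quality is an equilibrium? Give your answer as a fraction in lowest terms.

2/25

Expected cooperation value is 77 + p·77 + p²·77 + … = 77/(1−p); deviation gives 81 + p·31/(1−p).
77 ≥ 81(1−p) + 31p ⇒ 50p ≥ 4 ⇒ p ≥ 4/50 = 2/25.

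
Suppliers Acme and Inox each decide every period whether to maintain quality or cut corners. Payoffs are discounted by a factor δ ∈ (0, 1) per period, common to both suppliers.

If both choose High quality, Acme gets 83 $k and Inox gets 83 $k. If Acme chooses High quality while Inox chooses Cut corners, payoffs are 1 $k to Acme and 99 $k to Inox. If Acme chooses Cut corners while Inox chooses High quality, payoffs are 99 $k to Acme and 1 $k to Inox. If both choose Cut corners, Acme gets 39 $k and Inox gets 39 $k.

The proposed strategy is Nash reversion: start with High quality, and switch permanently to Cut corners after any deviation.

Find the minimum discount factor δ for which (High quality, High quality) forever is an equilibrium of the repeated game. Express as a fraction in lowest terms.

4/15

Cooperation forever yields 83 each period: 83/(1−δ).
Deviating yields 99 once, then 39 forever: 99 + 39δ/(1−δ).
No profitable deviation requires 83/(1−δ) ≥ 99 + 39δ/(1−δ).
Multiplying by (1−δ): 83 ≥ 99(1−δ) + 39δ = 99 − 60δ.
So 60δ ≥ 16, i.e. δ ≥ 16/60 = 4/15.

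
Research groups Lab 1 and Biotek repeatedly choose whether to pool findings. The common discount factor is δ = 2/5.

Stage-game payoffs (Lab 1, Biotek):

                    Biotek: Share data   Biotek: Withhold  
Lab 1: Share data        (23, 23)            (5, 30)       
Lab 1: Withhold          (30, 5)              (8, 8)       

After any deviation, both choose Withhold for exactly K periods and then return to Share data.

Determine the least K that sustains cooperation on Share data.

2

IC: δ(1−δ^K)/(1−δ) ≥ (30−23)/(23−8) = 7/15.
With δ = 2/5: need 1 − δ^K ≥ 7/15·(1−2/5)/(2/5), i.e. δ^K ≤ 0.3000.
Since (2/5)^1 = 0.4000 and (2/5)^2 = 0.1600, the smallest such K is 2.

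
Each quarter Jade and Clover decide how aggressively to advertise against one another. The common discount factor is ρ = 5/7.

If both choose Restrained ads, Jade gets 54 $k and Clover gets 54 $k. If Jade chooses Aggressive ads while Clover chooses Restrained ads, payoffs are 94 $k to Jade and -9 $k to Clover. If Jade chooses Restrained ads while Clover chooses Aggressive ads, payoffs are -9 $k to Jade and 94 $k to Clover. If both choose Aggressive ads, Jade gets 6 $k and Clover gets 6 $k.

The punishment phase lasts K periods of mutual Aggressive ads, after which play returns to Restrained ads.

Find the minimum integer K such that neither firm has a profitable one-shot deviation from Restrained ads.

2

Need Σ_{k=1}^{K} ρ^k ≥ (94−54)/(54−6) = 0.8333 at ρ = 5/7.
At K = 1 the sum is 0.7143 < 0.8333; at K = 2 it is 1.2245 ≥ 0.8333.
So the minimum punishment length is K = 2.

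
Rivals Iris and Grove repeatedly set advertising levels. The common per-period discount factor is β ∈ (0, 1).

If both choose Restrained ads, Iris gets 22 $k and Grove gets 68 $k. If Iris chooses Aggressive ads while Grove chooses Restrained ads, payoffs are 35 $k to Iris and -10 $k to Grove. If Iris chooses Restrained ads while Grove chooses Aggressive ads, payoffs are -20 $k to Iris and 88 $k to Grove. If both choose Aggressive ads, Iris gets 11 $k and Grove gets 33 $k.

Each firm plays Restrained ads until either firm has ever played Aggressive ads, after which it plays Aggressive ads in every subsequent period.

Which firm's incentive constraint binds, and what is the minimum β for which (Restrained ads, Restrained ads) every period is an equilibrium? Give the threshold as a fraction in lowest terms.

For Iris: deviation gain 35−22 = 13, per-period punishment loss 22−11 = 11. IC gives β ≥ 13/24.
For Grove: gain 20, loss 35 per period, so β ≥ 20/55 = 4/11.
The tighter constraint is Iris's, so cooperation needs β ≥ 13/24.

Iris; β ≥ 13/24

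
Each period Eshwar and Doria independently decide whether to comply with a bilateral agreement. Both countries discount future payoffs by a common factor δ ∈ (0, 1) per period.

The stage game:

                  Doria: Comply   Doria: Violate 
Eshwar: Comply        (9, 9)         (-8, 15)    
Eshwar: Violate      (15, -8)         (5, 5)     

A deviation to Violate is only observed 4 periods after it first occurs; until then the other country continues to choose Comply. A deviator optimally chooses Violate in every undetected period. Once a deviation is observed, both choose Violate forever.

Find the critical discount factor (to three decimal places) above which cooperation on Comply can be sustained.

A deviator earns 15 for 4 periods, then 5 forever; cooperating earns 9 forever. Multiplying the IC by (1−δ):
9 ≥ 15(1−δ^4) + 5δ^4, so 10·δ^4 ≥ 6 and δ^4 ≥ 3/5.
δ ≥ (3/5)^(1/4) ≈ 0.880.

0.880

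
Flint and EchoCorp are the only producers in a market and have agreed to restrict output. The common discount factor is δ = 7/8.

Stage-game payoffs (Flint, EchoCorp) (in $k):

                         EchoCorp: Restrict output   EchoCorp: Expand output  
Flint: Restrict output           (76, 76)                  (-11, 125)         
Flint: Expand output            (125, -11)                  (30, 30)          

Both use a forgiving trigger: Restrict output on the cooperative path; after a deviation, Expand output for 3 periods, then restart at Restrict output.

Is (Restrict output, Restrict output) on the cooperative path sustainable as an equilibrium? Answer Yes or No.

A one-shot deviation gives 125 now, then 30 for 3 periods, then back to 76.
Gain from deviating: (125−76) today; loss: (76−30) in each of the next 3 periods.
No-deviation condition: (76−30)(δ+…+δ^3) ≥ 125−76, i.e. δ+…+δ^3 ≥ 49/46.
At δ = 7/8: δ+…+δ^3 = 2.3105 ≥ 1.0652.
So cooperation is sustainable.

Yes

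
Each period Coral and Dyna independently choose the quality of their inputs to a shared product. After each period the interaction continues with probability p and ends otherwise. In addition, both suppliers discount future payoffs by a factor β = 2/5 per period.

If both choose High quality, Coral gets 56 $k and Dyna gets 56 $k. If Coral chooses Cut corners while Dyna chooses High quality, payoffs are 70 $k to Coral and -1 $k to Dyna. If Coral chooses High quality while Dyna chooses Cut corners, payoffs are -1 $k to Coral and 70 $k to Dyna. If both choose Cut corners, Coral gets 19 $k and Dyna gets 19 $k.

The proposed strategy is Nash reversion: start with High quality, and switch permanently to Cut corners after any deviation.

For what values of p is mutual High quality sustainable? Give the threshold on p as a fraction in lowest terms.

With continuation probability p and discount β, the effective per-period discount factor is βp.
Grim-trigger IC: βp ≥ (70−56)/(70−19) = 14/51.
So p ≥ (14/51)/(2/5) = 35/51.

35/51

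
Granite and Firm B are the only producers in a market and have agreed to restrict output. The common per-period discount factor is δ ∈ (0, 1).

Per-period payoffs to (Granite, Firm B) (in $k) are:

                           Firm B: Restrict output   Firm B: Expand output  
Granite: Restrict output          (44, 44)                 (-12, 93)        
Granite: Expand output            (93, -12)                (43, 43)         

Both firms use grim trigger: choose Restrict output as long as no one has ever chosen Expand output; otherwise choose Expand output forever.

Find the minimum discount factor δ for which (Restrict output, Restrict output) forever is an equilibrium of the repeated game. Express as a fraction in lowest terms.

49/50

One-period gain from deviating is 93 − 44 = 49. The loss is 44 − 43 = 1 in every subsequent period, with present value 1·δ/(1−δ).
Deviation is unprofitable when 1·δ/(1−δ) ≥ 49, i.e. δ/(1−δ) ≥ 49.
Equivalently δ ≥ 49/(49+1) = 49/50.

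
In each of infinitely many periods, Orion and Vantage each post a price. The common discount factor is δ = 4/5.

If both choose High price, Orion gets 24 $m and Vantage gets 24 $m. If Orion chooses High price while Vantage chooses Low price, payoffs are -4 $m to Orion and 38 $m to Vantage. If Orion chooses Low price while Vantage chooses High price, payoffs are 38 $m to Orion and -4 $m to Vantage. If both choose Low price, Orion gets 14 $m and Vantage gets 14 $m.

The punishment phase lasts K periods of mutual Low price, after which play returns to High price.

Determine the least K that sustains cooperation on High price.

2

No profitable deviation requires (24−14)(δ+…+δ^K) ≥ 38−24, i.e. δ+…+δ^K ≥ 7/5 ≈ 1.4000.
With δ = 4/5, the partial sums are K=1: 0.8000, K=2: 1.4400.
K = 2 is the first length at which the sum reaches 1.4000.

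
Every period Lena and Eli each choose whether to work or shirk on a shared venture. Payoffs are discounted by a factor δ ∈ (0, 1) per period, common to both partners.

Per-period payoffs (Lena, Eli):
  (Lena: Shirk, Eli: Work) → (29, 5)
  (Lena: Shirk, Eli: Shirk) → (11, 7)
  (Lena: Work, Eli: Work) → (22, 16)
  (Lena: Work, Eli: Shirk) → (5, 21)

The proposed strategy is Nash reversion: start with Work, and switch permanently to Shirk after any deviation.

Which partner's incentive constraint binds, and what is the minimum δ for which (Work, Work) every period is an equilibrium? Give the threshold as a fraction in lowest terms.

Lena; δ ≥ 7/18

For Lena: deviation gain 29−22 = 7, per-period punishment loss 22−11 = 11. IC gives δ ≥ 7/18.
For Eli: gain 5, loss 9 per period, so δ ≥ 5/14.
The tighter constraint is Lena's, so cooperation needs δ ≥ 7/18.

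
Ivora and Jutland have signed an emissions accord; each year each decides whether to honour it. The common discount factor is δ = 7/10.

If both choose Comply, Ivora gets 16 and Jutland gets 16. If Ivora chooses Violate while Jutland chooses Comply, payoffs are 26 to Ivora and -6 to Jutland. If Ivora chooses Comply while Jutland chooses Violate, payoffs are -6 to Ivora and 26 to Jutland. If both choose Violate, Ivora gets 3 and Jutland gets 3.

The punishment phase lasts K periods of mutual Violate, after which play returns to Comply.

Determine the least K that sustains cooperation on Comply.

2

Need Σ_{k=1}^{K} δ^k ≥ (26−16)/(16−3) = 0.7692 at δ = 7/10.
At K = 1 the sum is 0.7000 < 0.7692; at K = 2 it is 1.1900 ≥ 0.7692.
So the minimum punishment length is K = 2.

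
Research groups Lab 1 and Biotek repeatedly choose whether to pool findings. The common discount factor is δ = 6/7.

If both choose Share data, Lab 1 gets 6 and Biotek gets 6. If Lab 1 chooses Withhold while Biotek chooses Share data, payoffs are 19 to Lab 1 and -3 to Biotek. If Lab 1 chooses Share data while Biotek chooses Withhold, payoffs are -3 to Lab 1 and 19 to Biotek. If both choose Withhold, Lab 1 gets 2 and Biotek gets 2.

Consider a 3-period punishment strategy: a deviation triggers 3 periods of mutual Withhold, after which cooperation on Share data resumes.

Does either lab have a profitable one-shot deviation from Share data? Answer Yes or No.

IC: δ+…+δ^3 ≥ (19−6)/(6−2) = 13/4.
At δ = 6/7: partial sum = 2.2216 < 3.2500. Cooperation not sustainable.

Yes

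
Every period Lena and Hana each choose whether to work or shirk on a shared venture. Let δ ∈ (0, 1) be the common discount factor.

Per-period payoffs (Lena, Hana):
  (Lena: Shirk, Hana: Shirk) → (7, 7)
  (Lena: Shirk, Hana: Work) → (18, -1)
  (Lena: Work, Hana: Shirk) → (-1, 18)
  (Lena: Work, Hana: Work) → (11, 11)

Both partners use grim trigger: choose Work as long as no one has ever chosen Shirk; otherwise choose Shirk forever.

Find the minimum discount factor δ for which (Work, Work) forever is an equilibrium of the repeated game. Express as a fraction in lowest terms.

7/11

One-period gain from deviating is 18 − 11 = 7. The loss is 11 − 7 = 4 in every subsequent period, with present value 4·δ/(1−δ).
Deviation is unprofitable when 4·δ/(1−δ) ≥ 7, i.e. δ/(1−δ) ≥ 7/4.
Equivalently δ ≥ 7/(7+4) = 7/11.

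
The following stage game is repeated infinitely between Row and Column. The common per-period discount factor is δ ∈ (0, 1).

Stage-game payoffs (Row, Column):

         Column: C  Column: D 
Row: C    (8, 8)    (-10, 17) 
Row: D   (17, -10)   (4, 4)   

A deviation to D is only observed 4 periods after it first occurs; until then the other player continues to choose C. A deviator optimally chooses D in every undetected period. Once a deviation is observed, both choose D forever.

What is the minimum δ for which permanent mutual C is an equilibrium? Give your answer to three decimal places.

0.912

A deviator earns 17 for 4 periods, then 4 forever; cooperating earns 8 forever. Multiplying the IC by (1−δ):
8 ≥ 17(1−δ^4) + 4δ^4, so 13·δ^4 ≥ 9 and δ^4 ≥ 9/13.
δ ≥ (9/13)^(1/4) ≈ 0.912.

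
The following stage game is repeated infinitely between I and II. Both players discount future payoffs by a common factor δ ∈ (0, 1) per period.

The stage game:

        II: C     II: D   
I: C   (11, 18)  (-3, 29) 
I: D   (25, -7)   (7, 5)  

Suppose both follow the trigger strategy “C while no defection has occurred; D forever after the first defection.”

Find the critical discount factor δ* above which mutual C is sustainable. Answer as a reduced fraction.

7/9

I's threshold: (25−11)/(25−7) = 7/9.
II's threshold: (29−18)/(29−5) = 11/24.
7/9 > 11/24, so I binds and δ* = 7/9.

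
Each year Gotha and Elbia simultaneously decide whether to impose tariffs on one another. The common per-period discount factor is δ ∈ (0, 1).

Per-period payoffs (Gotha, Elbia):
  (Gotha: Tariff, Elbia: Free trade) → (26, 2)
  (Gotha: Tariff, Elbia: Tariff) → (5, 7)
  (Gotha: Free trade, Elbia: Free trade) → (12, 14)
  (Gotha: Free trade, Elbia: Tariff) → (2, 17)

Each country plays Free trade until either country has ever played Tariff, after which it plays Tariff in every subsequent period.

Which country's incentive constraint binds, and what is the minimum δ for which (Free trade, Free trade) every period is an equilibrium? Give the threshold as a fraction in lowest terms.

For Gotha: deviation gain 26−12 = 14, per-period punishment loss 12−5 = 7. IC gives δ ≥ 14/21 = 2/3.
For Elbia: gain 3, loss 7 per period, so δ ≥ 3/10.
The tighter constraint is Gotha's, so cooperation needs δ ≥ 2/3.

Gotha; δ ≥ 2/3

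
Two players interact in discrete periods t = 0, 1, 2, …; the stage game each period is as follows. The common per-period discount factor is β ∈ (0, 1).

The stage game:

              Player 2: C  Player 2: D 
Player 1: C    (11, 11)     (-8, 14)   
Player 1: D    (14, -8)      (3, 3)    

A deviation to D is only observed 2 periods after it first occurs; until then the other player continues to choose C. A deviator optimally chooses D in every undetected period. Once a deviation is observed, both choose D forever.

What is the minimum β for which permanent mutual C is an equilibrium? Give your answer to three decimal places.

The best deviation is to choose D for all 2 undetected periods, earning 14 each, then 3 forever once detected.
Deviation value: 14(1−β^2)/(1−β) + 3β^2/(1−β); cooperation value: 11/(1−β).
IC: 11 ≥ 14(1−β^2) + 3β^2 = 14 − 11β^2.
So β^2 ≥ 3/11, giving β ≥ (3/11)^(1/2) ≈ 0.522.

0.522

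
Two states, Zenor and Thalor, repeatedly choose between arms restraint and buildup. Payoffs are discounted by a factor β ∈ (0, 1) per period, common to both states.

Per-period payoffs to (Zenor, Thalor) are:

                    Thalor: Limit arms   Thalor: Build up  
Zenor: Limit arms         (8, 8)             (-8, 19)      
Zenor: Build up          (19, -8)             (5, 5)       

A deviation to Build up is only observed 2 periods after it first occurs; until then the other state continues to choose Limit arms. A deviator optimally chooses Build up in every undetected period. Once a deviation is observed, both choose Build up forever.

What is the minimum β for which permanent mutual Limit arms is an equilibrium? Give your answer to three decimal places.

A deviator earns 19 for 2 periods, then 5 forever; cooperating earns 8 forever. Multiplying the IC by (1−β):
8 ≥ 19(1−β^2) + 5β^2, so 14·β^2 ≥ 11 and β^2 ≥ 11/14.
β ≥ (11/14)^(1/2) ≈ 0.886.

0.886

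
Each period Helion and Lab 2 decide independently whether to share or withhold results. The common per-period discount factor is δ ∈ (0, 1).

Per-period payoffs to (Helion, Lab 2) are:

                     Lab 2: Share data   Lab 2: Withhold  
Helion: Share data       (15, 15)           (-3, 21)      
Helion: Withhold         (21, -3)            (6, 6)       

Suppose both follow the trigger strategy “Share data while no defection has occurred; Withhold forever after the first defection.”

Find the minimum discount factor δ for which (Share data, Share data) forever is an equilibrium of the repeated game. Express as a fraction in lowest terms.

2/5

Cooperation forever yields 15 each period: 15/(1−δ).
Deviating yields 21 once, then 6 forever: 21 + 6δ/(1−δ).
No profitable deviation requires 15/(1−δ) ≥ 21 + 6δ/(1−δ).
Multiplying by (1−δ): 15 ≥ 21(1−δ) + 6δ = 21 − 15δ.
So 15δ ≥ 6, i.e. δ ≥ 6/15 = 2/5.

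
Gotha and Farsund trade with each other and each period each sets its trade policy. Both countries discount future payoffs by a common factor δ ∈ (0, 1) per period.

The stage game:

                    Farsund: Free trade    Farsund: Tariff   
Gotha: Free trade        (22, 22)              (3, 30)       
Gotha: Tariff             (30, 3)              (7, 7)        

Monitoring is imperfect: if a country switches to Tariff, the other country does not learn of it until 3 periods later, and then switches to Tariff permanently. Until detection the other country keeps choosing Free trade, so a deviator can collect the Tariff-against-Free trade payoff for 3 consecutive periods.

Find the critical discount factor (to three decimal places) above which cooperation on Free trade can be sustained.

0.703

The best deviation is to choose Tariff for all 3 undetected periods, earning 30 each, then 7 forever once detected.
Deviation value: 30(1−δ^3)/(1−δ) + 7δ^3/(1−δ); cooperation value: 22/(1−δ).
IC: 22 ≥ 30(1−δ^3) + 7δ^3 = 30 − 23δ^3.
So δ^3 ≥ 8/23, giving δ ≥ (8/23)^(1/3) ≈ 0.703.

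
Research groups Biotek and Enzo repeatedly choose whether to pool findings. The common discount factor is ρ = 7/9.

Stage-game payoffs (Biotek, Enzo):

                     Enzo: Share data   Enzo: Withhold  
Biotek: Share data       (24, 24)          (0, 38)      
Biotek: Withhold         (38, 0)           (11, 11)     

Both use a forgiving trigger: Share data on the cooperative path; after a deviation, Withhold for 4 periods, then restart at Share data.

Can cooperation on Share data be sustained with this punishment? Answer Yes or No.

Yes

A one-shot deviation gives 38 now, then 11 for 4 periods, then back to 24.
Gain from deviating: (38−24) today; loss: (24−11) in each of the next 4 periods.
No-deviation condition: (24−11)(ρ+…+ρ^4) ≥ 38−24, i.e. ρ+…+ρ^4 ≥ 14/13.
At ρ = 7/9: ρ+…+ρ^4 = 2.2192 ≥ 1.0769.
So cooperation is sustainable.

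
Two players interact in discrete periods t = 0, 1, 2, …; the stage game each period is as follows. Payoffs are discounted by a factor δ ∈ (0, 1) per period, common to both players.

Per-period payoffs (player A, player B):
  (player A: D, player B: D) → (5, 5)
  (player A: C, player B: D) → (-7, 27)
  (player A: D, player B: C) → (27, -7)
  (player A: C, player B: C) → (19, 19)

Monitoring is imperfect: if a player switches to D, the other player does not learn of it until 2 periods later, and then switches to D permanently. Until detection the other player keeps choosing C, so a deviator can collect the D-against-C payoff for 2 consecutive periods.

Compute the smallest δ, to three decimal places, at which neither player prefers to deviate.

The best deviation is to choose D for all 2 undetected periods, earning 27 each, then 5 forever once detected.
Deviation value: 27(1−δ^2)/(1−δ) + 5δ^2/(1−δ); cooperation value: 19/(1−δ).
IC: 19 ≥ 27(1−δ^2) + 5δ^2 = 27 − 22δ^2.
So δ^2 ≥ 8/22 = 4/11, giving δ ≥ (4/11)^(1/2) ≈ 0.603.

0.603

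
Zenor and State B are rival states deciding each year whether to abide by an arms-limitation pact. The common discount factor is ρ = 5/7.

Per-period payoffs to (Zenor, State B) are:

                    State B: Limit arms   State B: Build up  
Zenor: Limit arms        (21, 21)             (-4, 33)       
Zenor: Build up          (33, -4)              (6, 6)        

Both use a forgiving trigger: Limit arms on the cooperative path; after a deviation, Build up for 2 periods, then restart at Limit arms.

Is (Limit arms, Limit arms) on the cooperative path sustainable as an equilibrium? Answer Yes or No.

Yes

Comparing payoff streams over the 3 periods until play realigns: cooperate → 21(1+ρ+…+ρ^2); deviate → 33 + 6(ρ+…+ρ^2).
Cooperation is sustained iff (21−6)(ρ+…+ρ^2) ≥ 33−21.
ρ+…+ρ^2 = 5/7·(1−(5/7)^2)/(1−5/7) = 1.2245, and (33−21)/(21−6) = 0.8000.
1.2245 ≥ 0.8000, so cooperation is sustainable.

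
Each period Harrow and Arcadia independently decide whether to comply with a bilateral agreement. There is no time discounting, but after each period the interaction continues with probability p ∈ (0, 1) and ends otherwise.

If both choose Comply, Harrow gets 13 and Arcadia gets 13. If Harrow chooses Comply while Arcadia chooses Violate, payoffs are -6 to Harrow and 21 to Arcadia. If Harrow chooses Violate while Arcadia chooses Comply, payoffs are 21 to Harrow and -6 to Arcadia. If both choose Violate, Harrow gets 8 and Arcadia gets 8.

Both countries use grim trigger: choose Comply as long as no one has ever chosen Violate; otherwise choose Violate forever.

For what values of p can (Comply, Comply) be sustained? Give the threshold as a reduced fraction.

8/13

Expected cooperation value is 13 + p·13 + p²·13 + … = 13/(1−p); deviation gives 21 + p·8/(1−p).
13 ≥ 21(1−p) + 8p ⇒ 13p ≥ 8 ⇒ p ≥ 8/13.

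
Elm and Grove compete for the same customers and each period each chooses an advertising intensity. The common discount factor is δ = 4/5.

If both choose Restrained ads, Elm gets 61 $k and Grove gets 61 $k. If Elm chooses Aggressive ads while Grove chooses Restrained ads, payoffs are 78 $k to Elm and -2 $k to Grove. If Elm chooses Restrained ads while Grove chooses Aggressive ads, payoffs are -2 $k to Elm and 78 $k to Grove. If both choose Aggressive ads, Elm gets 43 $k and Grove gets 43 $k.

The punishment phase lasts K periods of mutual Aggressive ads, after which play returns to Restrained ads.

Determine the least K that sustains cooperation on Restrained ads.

IC: δ(1−δ^K)/(1−δ) ≥ (78−61)/(61−43) = 17/18.
With δ = 4/5: need 1 − δ^K ≥ 17/18·(1−4/5)/(4/5), i.e. δ^K ≤ 0.7639.
Since (4/5)^1 = 0.8000 and (4/5)^2 = 0.6400, the smallest such K is 2.

2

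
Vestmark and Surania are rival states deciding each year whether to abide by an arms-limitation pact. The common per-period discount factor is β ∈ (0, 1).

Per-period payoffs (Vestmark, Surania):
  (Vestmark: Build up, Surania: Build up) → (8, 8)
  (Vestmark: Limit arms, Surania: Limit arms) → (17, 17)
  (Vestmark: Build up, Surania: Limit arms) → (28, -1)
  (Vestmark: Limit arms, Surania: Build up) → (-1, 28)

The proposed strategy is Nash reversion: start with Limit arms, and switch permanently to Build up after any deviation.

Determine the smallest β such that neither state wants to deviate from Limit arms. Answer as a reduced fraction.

17/(1−β) ≥ 28 + 8β/(1−β)
17 ≥ 28 − 20β
β ≥ 11/20.

11/20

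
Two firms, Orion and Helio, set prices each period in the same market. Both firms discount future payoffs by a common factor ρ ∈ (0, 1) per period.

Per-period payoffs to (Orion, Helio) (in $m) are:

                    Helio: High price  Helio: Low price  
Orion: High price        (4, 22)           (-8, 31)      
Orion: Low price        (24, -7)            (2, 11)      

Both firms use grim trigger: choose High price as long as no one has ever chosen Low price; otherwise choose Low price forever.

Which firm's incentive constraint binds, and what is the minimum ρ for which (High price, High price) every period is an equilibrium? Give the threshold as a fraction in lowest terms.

Orion's threshold: (24−4)/(24−2) = 10/11.
Helio's threshold: (31−22)/(31−11) = 9/20.
10/11 > 9/20, so Orion binds and ρ* = 10/11.

Orion; ρ ≥ 10/11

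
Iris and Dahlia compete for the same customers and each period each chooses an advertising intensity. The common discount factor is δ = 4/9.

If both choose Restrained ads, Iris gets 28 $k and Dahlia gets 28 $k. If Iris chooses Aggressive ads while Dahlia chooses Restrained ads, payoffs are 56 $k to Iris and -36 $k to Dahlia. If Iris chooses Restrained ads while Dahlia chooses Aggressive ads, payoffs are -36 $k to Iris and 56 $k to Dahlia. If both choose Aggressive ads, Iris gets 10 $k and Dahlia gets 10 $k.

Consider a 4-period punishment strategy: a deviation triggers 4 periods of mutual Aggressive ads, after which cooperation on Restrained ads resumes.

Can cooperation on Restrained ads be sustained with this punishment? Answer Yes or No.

No

Comparing payoff streams over the 5 periods until play realigns: cooperate → 28(1+δ+…+δ^4); deviate → 56 + 10(δ+…+δ^4).
Cooperation is sustained iff (28−10)(δ+…+δ^4) ≥ 56−28.
δ+…+δ^4 = 4/9·(1−(4/9)^4)/(1−4/9) = 0.7688, and (56−28)/(28−10) = 1.5556.
0.7688 < 1.5556, so cooperation is not sustainable.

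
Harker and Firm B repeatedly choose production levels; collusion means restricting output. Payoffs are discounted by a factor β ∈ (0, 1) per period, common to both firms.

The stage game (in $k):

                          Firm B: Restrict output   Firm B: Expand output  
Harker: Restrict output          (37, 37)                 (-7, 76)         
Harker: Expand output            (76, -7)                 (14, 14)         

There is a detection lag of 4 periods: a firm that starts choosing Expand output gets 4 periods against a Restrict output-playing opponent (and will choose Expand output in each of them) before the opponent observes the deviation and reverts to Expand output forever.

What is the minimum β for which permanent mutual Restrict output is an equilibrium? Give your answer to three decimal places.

0.891

Deviating for the 4 undetected periods gains 76−37 = 39 per period over cooperation, then loses 37−14 = 23 per period forever once punishment starts.
Gain: 39(1 + β + … + β^3); loss: 23·β^4/(1−β).
No profitable deviation ⇔ 39(1−β^4) ≤ 23·β^4, i.e. β^4 ≥ 39/(39+23) = 39/62.
Hence β ≥ (39/62)^(1/4) ≈ 0.891.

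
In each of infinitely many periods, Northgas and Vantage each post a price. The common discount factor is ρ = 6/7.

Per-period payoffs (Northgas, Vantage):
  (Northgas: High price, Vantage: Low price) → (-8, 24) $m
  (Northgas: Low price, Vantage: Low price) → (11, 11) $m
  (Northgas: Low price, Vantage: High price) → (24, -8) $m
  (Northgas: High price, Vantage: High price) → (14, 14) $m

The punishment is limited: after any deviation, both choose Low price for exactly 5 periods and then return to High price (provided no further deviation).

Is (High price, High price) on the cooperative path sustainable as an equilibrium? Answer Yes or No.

IC: ρ+…+ρ^5 ≥ (24−14)/(14−11) = 10/3.
At ρ = 6/7: partial sum = 3.2240 < 3.3333. Cooperation not sustainable.

No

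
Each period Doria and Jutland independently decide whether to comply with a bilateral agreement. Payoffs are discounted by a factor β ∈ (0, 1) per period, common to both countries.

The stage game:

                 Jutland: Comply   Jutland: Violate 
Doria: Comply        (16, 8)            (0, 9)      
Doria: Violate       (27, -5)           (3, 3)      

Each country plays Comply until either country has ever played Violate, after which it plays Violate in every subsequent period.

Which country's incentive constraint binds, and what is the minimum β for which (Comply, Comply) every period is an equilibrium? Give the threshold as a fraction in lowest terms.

Doria's threshold: (27−16)/(27−3) = 11/24.
Jutland's threshold: (9−8)/(9−3) = 1/6.
11/24 > 1/6, so Doria binds and β* = 11/24.

Doria; β ≥ 11/24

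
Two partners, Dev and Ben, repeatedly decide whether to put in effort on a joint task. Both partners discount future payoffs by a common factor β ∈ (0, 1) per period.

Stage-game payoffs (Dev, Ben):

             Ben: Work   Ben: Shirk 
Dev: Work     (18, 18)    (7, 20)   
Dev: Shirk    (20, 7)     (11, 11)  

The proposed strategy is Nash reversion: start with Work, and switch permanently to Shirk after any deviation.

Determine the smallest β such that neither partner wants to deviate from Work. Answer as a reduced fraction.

Under grim trigger the critical discount factor is (T−C)/(T−P) with T = 20, C = 18, P = 11.
β* = (20−18)/(20−11) = 2/9.

2/9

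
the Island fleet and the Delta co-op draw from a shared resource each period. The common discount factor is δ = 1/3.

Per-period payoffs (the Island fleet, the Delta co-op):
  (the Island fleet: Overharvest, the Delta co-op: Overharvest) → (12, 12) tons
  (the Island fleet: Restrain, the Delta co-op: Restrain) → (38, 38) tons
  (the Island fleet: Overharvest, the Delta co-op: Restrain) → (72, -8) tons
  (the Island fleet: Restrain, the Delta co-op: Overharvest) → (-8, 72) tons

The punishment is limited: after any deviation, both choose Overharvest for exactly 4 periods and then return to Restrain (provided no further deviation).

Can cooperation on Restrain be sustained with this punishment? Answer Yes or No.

No

IC: δ+…+δ^4 ≥ (72−38)/(38−12) = 17/13.
At δ = 1/3: partial sum = 0.4938 < 1.3077. Cooperation not sustainable.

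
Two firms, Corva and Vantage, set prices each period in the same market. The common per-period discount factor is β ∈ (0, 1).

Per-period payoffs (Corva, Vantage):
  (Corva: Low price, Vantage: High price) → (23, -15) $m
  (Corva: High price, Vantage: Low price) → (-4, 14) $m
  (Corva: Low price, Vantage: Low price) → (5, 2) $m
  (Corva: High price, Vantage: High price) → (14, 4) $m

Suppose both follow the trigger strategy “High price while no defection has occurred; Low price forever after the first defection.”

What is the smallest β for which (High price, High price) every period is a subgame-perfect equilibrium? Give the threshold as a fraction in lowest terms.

5/6

For Corva: deviation gain 23−14 = 9, per-period punishment loss 14−5 = 9. IC gives β ≥ 9/18 = 1/2.
For Vantage: gain 10, loss 2 per period, so β ≥ 10/12 = 5/6.
The tighter constraint is Vantage's, so cooperation needs β ≥ 5/6.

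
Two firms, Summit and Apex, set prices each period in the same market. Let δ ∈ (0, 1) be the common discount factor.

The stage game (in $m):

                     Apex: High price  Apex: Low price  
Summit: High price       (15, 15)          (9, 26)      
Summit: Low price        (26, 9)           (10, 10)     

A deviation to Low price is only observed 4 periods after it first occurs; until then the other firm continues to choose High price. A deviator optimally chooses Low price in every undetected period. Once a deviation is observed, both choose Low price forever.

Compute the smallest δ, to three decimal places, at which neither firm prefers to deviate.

0.911

The best deviation is to choose Low price for all 4 undetected periods, earning 26 each, then 10 forever once detected.
Deviation value: 26(1−δ^4)/(1−δ) + 10δ^4/(1−δ); cooperation value: 15/(1−δ).
IC: 15 ≥ 26(1−δ^4) + 10δ^4 = 26 − 16δ^4.
So δ^4 ≥ 11/16, giving δ ≥ (11/16)^(1/4) ≈ 0.911.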